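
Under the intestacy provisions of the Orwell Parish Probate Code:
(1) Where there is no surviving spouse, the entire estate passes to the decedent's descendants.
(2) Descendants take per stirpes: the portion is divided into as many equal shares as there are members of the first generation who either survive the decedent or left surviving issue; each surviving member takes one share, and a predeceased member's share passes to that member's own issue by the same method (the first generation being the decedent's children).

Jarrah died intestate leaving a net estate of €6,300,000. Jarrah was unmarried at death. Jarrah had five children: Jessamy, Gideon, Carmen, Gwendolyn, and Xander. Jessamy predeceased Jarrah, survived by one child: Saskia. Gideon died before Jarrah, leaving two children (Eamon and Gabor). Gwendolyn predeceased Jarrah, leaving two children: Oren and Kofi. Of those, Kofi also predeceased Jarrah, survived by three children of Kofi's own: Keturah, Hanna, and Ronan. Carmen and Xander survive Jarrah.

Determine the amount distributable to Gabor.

Gabor receives €630,000.

The entire €6,300,000 passes to the descendants.
That amount (€6,300,000) is divided into 5 shares of €1,260,000: Carmen and Xander each take €1,260,000; Jessamy's €1,260,000 share passes to Jessamy's issue; Gideon's €1,260,000 share passes to Gideon's issue; Gwendolyn's €1,260,000 share passes to Gwendolyn's issue.
Jessamy's share (€1,260,000) passes entirely to Saskia.
Gideon's share (€1,260,000) is divided into 2 shares of €630,000: Eamon and Gabor each take €630,000.
Gwendolyn's share (€1,260,000) is divided into 2 shares of €630,000: Oren takes €630,000; Kofi's €630,000 share passes to Kofi's issue.
Kofi's share (€630,000) is divided into 3 shares of €210,000: Keturah, Hanna, and Ronan each take €210,000.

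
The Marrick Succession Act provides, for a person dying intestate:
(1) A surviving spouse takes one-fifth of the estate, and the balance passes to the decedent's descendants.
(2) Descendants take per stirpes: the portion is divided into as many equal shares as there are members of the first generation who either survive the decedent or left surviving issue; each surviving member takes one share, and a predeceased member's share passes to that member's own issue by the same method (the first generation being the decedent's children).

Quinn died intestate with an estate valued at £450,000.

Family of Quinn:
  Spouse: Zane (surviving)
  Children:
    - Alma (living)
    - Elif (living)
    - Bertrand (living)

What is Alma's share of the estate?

Zane takes one-fifth of £450,000 = £90,000. The remaining £360,000 passes to the descendants.
The descendants' portion (£360,000) is divided into 3 shares of £120,000: Alma, Elif, and Bertrand each take £120,000.

Alma receives £120,000.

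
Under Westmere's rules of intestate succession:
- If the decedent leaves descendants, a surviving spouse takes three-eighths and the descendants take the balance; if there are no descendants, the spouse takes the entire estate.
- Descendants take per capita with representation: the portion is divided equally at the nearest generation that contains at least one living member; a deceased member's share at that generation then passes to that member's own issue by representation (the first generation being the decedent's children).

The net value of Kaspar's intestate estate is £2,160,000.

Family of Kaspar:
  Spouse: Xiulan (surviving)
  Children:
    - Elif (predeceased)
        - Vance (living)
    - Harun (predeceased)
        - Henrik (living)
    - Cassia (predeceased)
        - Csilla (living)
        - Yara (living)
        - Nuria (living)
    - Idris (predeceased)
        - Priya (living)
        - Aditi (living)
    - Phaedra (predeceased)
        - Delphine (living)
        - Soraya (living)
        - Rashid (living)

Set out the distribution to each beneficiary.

Xiulan takes three-eighths of £2,160,000 = £810,000. The remaining £1,350,000 passes to the descendants.
No child survives, so the initial division is made at the grandchildren's generation.
The descendants' portion (£1,350,000) is divided into 10 shares of £135,000: Vance, Henrik, Csilla, Yara, Nuria, Priya, Aditi, Delphine, Soraya, and Rashid each take £135,000.

Xiulan: £810,000; Vance: £135,000; Henrik: £135,000; Csilla: £135,000; Yara: £135,000; Nuria: £135,000; Priya: £135,000; Aditi: £135,000; Delphine: £135,000; Soraya: £135,000; Rashid: £135,000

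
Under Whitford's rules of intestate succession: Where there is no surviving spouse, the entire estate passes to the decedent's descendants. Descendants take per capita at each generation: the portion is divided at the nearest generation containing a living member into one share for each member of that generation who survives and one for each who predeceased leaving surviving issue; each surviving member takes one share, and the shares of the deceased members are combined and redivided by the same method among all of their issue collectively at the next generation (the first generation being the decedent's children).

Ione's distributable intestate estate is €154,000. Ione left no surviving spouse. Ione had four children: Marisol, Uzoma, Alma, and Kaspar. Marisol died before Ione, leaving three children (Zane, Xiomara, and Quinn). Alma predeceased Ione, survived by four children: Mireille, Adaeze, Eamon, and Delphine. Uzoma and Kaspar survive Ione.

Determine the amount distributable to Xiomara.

Xiomara receives €11,000.

The entire €154,000 passes to the descendants.
That amount (€154,000) is divided at the children's generation into 4 shares of €38,500. Uzoma and Kaspar each take €38,500. The 2 shares of the deceased (Marisol and Alma) are combined into a pool of €77,000.
That pool (€77,000) is divided at the grandchildren's generation equally among Zane, Xiomara, Quinn, Mireille, Adaeze, Eamon, and Delphine: €11,000 each.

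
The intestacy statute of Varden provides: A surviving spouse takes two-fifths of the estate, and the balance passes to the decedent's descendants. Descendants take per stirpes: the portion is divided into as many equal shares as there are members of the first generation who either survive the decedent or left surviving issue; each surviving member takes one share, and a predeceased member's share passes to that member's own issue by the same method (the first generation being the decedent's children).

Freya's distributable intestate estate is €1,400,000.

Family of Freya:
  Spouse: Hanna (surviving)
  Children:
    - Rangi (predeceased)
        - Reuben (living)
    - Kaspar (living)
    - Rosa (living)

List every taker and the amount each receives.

Hanna takes two-fifths of €1,400,000 = €560,000. The remaining €840,000 passes to the descendants.
The descendants' portion (€840,000) is divided into 3 shares of €280,000: Kaspar and Rosa each take €280,000; Rangi's €280,000 share passes to Rangi's issue.
Rangi's share (€280,000) passes entirely to Reuben.

Hanna: €560,000; Reuben: €280,000; Kaspar: €280,000; Rosa: €280,000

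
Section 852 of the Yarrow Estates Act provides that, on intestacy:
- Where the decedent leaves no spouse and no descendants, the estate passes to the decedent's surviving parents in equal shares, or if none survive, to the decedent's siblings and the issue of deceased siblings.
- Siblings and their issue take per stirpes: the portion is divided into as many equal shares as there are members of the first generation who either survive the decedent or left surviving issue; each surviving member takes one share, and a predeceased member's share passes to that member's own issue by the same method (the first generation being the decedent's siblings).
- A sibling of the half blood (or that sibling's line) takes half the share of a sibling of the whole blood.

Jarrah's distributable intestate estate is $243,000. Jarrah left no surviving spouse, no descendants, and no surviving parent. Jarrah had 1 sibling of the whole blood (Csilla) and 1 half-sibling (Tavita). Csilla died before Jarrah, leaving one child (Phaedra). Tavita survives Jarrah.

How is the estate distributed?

Phaedra: $162,000; Tavita: $81,000

The entire $243,000 passes to the siblings and their issue.
Counting each half-blood sibling's line as half a unit, there are 3/2 units in $243,000, so one unit is $162,000. Whole-blood lines (Csilla) take $162,000 each; half-blood lines (Tavita) take $81,000 each.
Csilla's share ($162,000) passes entirely to Phaedra.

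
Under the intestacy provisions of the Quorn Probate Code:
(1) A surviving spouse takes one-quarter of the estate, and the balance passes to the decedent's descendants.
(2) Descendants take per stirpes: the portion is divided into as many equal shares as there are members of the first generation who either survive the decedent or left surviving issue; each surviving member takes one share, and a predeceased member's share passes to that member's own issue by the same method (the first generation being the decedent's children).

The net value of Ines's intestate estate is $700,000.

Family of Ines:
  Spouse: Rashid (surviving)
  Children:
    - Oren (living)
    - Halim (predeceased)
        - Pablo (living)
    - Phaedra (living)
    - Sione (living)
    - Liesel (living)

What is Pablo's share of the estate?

Rashid takes one-quarter of $700,000 = $175,000. The remaining $525,000 passes to the descendants.
The descendants' portion ($525,000) is divided into 5 shares of $105,000: Oren, Phaedra, Sione, and Liesel each take $105,000; Halim's $105,000 share passes to Halim's issue.
Halim's share ($105,000) passes entirely to Pablo.

Pablo receives $105,000.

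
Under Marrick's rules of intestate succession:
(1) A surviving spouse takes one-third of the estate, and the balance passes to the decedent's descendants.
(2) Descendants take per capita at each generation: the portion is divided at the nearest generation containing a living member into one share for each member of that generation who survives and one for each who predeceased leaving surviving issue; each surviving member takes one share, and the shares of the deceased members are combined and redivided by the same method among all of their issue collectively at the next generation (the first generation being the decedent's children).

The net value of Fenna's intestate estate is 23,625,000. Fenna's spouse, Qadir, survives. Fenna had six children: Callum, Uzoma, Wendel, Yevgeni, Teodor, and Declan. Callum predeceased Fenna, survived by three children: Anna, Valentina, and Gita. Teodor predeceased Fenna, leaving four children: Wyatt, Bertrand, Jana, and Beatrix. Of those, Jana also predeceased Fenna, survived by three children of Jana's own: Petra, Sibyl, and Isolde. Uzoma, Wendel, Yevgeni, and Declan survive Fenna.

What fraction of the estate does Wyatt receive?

Qadir takes one-third of 23,625,000 = 7,875,000. The remaining 15,750,000 passes to the descendants.
The descendants' portion (15,750,000) is divided at the children's generation into 6 shares of 2,625,000. Uzoma, Wendel, Yevgeni, and Declan each take 2,625,000. The 2 shares of the deceased (Callum and Teodor) are combined into a pool of 5,250,000.
That pool (5,250,000) is divided at the grandchildren's generation into 7 shares of 750,000. Anna, Valentina, Gita, Wyatt, Bertrand, and Beatrix each take 750,000. The remaining share for the deceased Jana (750,000) is carried to the next generation.
That pool (750,000) is divided at the great-grandchildren's generation equally among Petra, Sibyl, and Isolde: 250,000 each.

Wyatt receives 2/63 of the estate.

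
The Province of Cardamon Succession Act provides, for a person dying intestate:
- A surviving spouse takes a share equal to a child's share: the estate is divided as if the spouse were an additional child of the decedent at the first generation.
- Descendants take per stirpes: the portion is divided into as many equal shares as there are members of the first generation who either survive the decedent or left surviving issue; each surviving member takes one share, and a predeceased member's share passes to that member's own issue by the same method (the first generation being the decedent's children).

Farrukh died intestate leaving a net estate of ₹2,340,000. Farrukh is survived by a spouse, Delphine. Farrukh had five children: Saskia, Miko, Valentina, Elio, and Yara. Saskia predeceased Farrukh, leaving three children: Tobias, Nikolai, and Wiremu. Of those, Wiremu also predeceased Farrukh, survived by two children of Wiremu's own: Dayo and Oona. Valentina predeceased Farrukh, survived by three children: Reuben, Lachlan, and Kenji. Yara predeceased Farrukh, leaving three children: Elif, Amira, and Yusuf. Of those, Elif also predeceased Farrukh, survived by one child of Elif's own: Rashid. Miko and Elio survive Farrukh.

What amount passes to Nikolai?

Nikolai receives ₹130,000.

The spouse counts as an additional share at the children's level, so there are 6 primary shares of ₹390,000. Delphine takes one such share (₹390,000).
The children's combined portion (₹1,950,000) is divided into 5 shares of ₹390,000: Miko and Elio each take ₹390,000; Saskia's ₹390,000 share passes to Saskia's issue; Valentina's ₹390,000 share passes to Valentina's issue; Yara's ₹390,000 share passes to Yara's issue.
Saskia's share (₹390,000) is divided into 3 shares of ₹130,000: Tobias and Nikolai each take ₹130,000; Wiremu's ₹130,000 share passes to Wiremu's issue.
Wiremu's share (₹130,000) is divided into 2 shares of ₹65,000: Dayo and Oona each take ₹65,000.
Valentina's share (₹390,000) is divided into 3 shares of ₹130,000: Reuben, Lachlan, and Kenji each take ₹130,000.
Yara's share (₹390,000) is divided into 3 shares of ₹130,000: Amira and Yusuf each take ₹130,000; Elif's ₹130,000 share passes to Elif's issue.
Elif's share (₹130,000) passes entirely to Rashid.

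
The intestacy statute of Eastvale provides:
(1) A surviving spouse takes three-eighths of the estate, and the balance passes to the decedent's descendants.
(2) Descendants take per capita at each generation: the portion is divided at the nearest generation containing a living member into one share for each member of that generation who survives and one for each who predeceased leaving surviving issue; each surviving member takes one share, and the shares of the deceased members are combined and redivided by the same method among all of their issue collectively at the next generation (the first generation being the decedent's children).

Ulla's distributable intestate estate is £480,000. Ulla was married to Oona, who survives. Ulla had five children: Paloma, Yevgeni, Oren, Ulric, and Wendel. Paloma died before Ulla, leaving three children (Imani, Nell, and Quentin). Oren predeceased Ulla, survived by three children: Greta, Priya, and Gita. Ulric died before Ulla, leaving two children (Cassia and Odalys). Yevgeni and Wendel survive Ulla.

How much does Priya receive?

Oona takes three-eighths of £480,000 = £180,000. The remaining £300,000 passes to the descendants.
The descendants' portion (£300,000) is divided at the children's generation into 5 shares of £60,000. Yevgeni and Wendel each take £60,000. The 3 shares of the deceased (Paloma, Oren, and Ulric) are combined into a pool of £180,000.
That pool (£180,000) is divided at the grandchildren's generation equally among Imani, Nell, Quentin, Greta, Priya, Gita, Cassia, and Odalys: £22,500 each.

Priya receives £22,500.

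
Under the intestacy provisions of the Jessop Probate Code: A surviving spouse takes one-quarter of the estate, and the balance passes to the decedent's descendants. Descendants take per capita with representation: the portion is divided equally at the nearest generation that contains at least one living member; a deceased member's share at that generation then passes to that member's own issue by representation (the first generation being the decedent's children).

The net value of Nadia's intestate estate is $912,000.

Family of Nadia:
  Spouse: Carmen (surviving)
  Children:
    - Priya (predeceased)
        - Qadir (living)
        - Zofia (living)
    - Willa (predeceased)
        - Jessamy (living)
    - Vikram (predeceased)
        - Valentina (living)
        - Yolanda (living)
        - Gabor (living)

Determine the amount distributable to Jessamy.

Jessamy receives $114,000.

Carmen takes one-quarter of $912,000 = $228,000. The remaining $684,000 passes to the descendants.
No child survives, so the initial division is made at the grandchildren's generation.
The descendants' portion ($684,000) is divided into 6 shares of $114,000: Qadir, Zofia, Jessamy, Valentina, Yolanda, and Gabor each take $114,000.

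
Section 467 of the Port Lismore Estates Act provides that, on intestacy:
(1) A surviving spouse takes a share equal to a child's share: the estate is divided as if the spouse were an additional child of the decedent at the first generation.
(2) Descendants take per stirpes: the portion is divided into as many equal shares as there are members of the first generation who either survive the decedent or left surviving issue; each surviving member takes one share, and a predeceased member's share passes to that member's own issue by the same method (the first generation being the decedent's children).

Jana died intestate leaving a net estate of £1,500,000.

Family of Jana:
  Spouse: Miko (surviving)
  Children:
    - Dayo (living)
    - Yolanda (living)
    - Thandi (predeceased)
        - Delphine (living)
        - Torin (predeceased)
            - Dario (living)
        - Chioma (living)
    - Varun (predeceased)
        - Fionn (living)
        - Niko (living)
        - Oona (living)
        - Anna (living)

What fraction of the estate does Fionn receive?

Fionn receives 1/20 of the estate.

The spouse counts as an additional share at the children's level, so there are 5 primary shares of £300,000. Miko takes one such share (£300,000).
The children's combined portion (£1,200,000) is divided into 4 shares of £300,000: Dayo and Yolanda each take £300,000; Thandi's £300,000 share passes to Thandi's issue; Varun's £300,000 share passes to Varun's issue.
Thandi's share (£300,000) is divided into 3 shares of £100,000: Delphine and Chioma each take £100,000; Torin's £100,000 share passes to Torin's issue.
Torin's share (£100,000) passes entirely to Dario.
Varun's share (£300,000) is divided into 4 shares of £75,000: Fionn, Niko, Oona, and Anna each take £75,000.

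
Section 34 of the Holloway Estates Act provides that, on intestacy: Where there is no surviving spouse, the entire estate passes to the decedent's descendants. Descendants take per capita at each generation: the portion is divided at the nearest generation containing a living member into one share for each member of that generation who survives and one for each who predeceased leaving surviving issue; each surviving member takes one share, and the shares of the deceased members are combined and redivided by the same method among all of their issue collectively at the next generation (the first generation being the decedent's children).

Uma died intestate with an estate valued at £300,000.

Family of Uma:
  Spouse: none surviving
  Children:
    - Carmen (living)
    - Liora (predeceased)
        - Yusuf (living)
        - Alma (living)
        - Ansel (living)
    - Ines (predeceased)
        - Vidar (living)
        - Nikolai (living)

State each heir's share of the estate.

Carmen: £100,000; Yusuf: £40,000; Alma: £40,000; Ansel: £40,000; Vidar: £40,000; Nikolai: £40,000

The entire £300,000 passes to the descendants.
That amount (£300,000) is divided at the children's generation into 3 shares of £100,000. Carmen takes £100,000. The 2 shares of the deceased (Liora and Ines) are combined into a pool of £200,000.
That pool (£200,000) is divided at the grandchildren's generation equally among Yusuf, Alma, Ansel, Vidar, and Nikolai: £40,000 each.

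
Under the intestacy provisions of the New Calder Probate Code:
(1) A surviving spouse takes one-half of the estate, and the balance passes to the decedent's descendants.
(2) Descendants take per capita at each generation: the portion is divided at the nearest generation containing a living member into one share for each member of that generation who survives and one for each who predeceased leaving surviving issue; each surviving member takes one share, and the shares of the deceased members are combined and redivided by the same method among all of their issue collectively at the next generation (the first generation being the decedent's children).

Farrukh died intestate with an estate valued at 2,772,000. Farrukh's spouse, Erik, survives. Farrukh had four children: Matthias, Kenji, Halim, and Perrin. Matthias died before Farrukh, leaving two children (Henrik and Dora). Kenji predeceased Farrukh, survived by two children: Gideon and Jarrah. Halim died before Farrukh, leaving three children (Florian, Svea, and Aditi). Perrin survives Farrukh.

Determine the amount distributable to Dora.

Erik takes one-half of 2,772,000 = 1,386,000. The remaining 1,386,000 passes to the descendants.
The descendants' portion (1,386,000) is divided at the children's generation into 4 shares of 346,500. Perrin takes 346,500. The 3 shares of the deceased (Matthias, Kenji, and Halim) are combined into a pool of 1,039,500.
That pool (1,039,500) is divided at the grandchildren's generation equally among Henrik, Dora, Gideon, Jarrah, Florian, Svea, and Aditi: 148,500 each.

Dora receives 148,500.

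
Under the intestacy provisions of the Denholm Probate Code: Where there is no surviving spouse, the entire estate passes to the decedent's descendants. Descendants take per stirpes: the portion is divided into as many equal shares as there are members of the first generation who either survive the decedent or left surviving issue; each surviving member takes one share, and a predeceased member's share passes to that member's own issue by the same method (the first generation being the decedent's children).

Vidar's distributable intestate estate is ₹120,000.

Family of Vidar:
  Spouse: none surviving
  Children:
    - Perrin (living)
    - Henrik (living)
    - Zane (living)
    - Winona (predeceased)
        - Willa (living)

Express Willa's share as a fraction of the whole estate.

Willa receives 1/4 of the estate.

The entire ₹120,000 passes to the descendants.
That amount (₹120,000) is divided into 4 shares of ₹30,000: Perrin, Henrik, and Zane each take ₹30,000; Winona's ₹30,000 share passes to Winona's issue.
Winona's share (₹30,000) passes entirely to Willa.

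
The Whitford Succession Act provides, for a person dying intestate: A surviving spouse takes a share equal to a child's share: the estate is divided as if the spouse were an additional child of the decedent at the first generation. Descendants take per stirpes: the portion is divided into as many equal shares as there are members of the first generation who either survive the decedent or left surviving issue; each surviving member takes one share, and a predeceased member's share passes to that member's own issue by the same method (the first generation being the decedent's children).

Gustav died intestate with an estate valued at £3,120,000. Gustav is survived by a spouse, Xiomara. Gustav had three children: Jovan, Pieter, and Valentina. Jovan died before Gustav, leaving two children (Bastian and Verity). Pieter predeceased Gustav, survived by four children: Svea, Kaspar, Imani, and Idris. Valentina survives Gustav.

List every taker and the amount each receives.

The spouse counts as an additional share at the children's level, so there are 4 primary shares of £780,000. Xiomara takes one such share (£780,000).
The children's combined portion (£2,340,000) is divided into 3 shares of £780,000: Valentina takes £780,000; Jovan's £780,000 share passes to Jovan's issue; Pieter's £780,000 share passes to Pieter's issue.
Jovan's share (£780,000) is divided into 2 shares of £390,000: Bastian and Verity each take £390,000.
Pieter's share (£780,000) is divided into 4 shares of £195,000: Svea, Kaspar, Imani, and Idris each take £195,000.

Xiomara: £780,000; Bastian: £390,000; Verity: £390,000; Svea: £195,000; Kaspar: £195,000; Imani: £195,000; Idris: £195,000; Valentina: £780,000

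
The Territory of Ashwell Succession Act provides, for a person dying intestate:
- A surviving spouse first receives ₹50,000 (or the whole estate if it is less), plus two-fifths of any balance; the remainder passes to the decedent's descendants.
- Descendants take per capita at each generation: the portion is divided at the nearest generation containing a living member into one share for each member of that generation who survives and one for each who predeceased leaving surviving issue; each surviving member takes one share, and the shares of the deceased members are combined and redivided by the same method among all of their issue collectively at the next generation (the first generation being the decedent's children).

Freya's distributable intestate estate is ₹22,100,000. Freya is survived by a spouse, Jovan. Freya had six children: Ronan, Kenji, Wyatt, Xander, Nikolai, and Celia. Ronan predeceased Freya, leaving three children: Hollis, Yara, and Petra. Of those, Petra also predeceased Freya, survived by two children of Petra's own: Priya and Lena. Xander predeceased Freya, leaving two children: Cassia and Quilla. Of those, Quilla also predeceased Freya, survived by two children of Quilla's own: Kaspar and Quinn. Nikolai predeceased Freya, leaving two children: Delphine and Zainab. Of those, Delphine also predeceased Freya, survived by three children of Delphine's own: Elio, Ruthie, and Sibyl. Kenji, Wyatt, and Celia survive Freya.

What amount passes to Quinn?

Quinn receives ₹405,000.

Jovan first takes ₹50,000, leaving a balance of ₹22,050,000. Jovan then takes two-fifths of the balance (₹8,820,000), for a total of ₹8,870,000. The remaining ₹13,230,000 passes to the descendants.
The descendants' portion (₹13,230,000) is divided at the children's generation into 6 shares of ₹2,205,000. Kenji, Wyatt, and Celia each take ₹2,205,000. The 3 shares of the deceased (Ronan, Xander, and Nikolai) are combined into a pool of ₹6,615,000.
That pool (₹6,615,000) is divided at the grandchildren's generation into 7 shares of ₹945,000. Hollis, Yara, Cassia, and Zainab each take ₹945,000. The 3 shares of the deceased (Petra, Quilla, and Delphine) are combined into a pool of ₹2,835,000.
That pool (₹2,835,000) is divided at the great-grandchildren's generation equally among Priya, Lena, Kaspar, Quinn, Elio, Ruthie, and Sibyl: ₹405,000 each.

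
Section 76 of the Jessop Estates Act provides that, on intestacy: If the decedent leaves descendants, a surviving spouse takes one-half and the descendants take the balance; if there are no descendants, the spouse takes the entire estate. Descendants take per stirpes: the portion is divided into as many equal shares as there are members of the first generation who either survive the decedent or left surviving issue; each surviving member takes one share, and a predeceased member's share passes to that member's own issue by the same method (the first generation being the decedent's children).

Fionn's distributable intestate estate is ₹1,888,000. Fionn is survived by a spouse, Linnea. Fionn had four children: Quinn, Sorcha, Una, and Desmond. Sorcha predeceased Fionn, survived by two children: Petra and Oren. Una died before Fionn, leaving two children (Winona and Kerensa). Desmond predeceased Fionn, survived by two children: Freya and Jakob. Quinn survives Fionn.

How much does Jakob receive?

Jakob receives ₹118,000.

Linnea takes one-half of ₹1,888,000 = ₹944,000. The remaining ₹944,000 passes to the descendants.
The descendants' portion (₹944,000) is divided into 4 shares of ₹236,000: Quinn takes ₹236,000; Sorcha's ₹236,000 share passes to Sorcha's issue; Una's ₹236,000 share passes to Una's issue; Desmond's ₹236,000 share passes to Desmond's issue.
Sorcha's share (₹236,000) is divided into 2 shares of ₹118,000: Petra and Oren each take ₹118,000.
Una's share (₹236,000) is divided into 2 shares of ₹118,000: Winona and Kerensa each take ₹118,000.
Desmond's share (₹236,000) is divided into 2 shares of ₹118,000: Freya and Jakob each take ₹118,000.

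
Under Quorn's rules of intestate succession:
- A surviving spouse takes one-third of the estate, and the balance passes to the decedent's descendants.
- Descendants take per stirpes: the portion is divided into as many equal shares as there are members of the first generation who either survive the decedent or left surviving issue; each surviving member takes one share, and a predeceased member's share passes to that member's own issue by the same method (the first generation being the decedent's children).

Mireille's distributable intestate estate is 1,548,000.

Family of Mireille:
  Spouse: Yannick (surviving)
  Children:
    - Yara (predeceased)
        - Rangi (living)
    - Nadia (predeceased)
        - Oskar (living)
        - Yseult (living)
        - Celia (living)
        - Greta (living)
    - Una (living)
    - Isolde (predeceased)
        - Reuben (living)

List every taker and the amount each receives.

Yannick: 516,000; Rangi: 258,000; Oskar: 64,500; Yseult: 64,500; Celia: 64,500; Greta: 64,500; Una: 258,000; Reuben: 258,000

Yannick takes one-third of 1,548,000 = 516,000. The remaining 1,032,000 passes to the descendants.
The descendants' portion (1,032,000) is divided into 4 shares of 258,000: Una takes 258,000; Yara's 258,000 share passes to Yara's issue; Nadia's 258,000 share passes to Nadia's issue; Isolde's 258,000 share passes to Isolde's issue.
Yara's share (258,000) passes entirely to Rangi.
Nadia's share (258,000) is divided into 4 shares of 64,500: Oskar, Yseult, Celia, and Greta each take 64,500.
Isolde's share (258,000) passes entirely to Reuben.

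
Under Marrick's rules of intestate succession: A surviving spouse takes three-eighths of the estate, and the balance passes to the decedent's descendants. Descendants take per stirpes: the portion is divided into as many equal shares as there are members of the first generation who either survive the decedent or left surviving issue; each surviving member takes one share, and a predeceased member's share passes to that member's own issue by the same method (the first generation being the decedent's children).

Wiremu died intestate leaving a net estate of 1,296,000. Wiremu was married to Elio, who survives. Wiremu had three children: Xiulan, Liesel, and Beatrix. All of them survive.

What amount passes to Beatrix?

Beatrix receives 270,000.

Elio takes three-eighths of 1,296,000 = 486,000. The remaining 810,000 passes to the descendants.
The descendants' portion (810,000) is divided into 3 shares of 270,000: Xiulan, Liesel, and Beatrix each take 270,000.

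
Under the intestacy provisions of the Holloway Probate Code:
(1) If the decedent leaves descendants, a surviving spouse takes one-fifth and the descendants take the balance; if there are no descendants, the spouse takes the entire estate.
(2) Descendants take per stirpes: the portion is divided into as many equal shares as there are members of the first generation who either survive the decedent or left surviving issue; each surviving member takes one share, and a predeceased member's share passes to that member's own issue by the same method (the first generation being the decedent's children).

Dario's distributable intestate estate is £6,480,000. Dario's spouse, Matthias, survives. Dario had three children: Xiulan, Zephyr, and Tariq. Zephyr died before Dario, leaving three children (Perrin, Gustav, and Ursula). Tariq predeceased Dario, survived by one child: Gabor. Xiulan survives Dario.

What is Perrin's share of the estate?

Perrin receives £576,000.

Matthias takes one-fifth of £6,480,000 = £1,296,000. The remaining £5,184,000 passes to the descendants.
The descendants' portion (£5,184,000) is divided into 3 shares of £1,728,000: Xiulan takes £1,728,000; Zephyr's £1,728,000 share passes to Zephyr's issue; Tariq's £1,728,000 share passes to Tariq's issue.
Zephyr's share (£1,728,000) is divided into 3 shares of £576,000: Perrin, Gustav, and Ursula each take £576,000.
Tariq's share (£1,728,000) passes entirely to Gabor.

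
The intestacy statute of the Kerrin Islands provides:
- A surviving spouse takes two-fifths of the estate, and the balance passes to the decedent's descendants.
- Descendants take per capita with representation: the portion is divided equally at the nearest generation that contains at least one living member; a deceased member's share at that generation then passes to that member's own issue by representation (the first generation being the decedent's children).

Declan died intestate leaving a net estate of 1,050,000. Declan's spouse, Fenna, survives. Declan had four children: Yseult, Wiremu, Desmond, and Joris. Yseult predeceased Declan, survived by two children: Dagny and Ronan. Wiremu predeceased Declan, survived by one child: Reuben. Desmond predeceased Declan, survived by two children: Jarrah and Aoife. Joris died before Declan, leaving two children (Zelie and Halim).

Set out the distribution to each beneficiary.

Fenna: 420,000; Dagny: 90,000; Ronan: 90,000; Reuben: 90,000; Jarrah: 90,000; Aoife: 90,000; Zelie: 90,000; Halim: 90,000

Fenna takes two-fifths of 1,050,000 = 420,000. The remaining 630,000 passes to the descendants.
No child survives, so the initial division is made at the grandchildren's generation.
The descendants' portion (630,000) is divided into 7 shares of 90,000: Dagny, Ronan, Reuben, Jarrah, Aoife, Zelie, and Halim each take 90,000.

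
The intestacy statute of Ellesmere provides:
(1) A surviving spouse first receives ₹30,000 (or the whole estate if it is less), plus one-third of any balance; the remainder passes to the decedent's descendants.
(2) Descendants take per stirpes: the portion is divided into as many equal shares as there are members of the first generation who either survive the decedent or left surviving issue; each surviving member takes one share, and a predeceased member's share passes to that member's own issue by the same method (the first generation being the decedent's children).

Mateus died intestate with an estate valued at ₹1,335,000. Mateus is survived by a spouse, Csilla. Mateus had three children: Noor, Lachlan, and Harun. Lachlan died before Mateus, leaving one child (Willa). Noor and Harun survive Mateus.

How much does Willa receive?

Willa receives ₹290,000.

Csilla first takes ₹30,000, leaving a balance of ₹1,305,000. Csilla then takes one-third of the balance (₹435,000), for a total of ₹465,000. The remaining ₹870,000 passes to the descendants.
The descendants' portion (₹870,000) is divided into 3 shares of ₹290,000: Noor and Harun each take ₹290,000; Lachlan's ₹290,000 share passes to Lachlan's issue.
Lachlan's share (₹290,000) passes entirely to Willa.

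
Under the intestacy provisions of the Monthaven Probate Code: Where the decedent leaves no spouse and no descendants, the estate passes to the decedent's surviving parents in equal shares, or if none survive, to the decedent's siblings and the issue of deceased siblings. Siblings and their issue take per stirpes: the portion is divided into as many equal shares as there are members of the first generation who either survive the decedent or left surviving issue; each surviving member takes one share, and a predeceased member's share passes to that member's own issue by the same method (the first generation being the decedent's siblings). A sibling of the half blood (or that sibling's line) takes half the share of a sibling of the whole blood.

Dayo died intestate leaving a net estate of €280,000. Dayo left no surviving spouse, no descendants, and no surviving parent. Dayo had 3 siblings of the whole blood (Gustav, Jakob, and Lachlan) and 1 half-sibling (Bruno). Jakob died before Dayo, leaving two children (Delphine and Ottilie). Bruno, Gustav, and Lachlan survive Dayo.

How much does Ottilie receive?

Ottilie receives €40,000.

The entire €280,000 passes to the siblings and their issue.
Counting each half-blood sibling's line as half a unit, there are 7/2 units in €280,000, so one unit is €80,000. Whole-blood lines (Gustav, Jakob, and Lachlan) take €80,000 each; half-blood lines (Bruno) take €40,000 each.
Jakob's share (€80,000) is divided into 2 shares of €40,000: Delphine and Ottilie each take €40,000.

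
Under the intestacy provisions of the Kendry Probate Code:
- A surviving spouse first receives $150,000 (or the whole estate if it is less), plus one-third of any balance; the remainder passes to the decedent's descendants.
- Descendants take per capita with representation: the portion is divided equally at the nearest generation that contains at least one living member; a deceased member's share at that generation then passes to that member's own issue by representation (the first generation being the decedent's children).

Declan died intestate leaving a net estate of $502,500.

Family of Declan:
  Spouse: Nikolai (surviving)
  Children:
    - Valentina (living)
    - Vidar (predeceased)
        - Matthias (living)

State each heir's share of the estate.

Nikolai: $267,500; Valentina: $117,500; Matthias: $117,500

Nikolai first takes $150,000, leaving a balance of $352,500. Nikolai then takes one-third of the balance ($117,500), for a total of $267,500. The remaining $235,000 passes to the descendants.
The descendants' portion ($235,000) is divided into 2 shares of $117,500: Valentina takes $117,500; Vidar's $117,500 share passes to Vidar's issue.
Vidar's share ($117,500) passes entirely to Matthias.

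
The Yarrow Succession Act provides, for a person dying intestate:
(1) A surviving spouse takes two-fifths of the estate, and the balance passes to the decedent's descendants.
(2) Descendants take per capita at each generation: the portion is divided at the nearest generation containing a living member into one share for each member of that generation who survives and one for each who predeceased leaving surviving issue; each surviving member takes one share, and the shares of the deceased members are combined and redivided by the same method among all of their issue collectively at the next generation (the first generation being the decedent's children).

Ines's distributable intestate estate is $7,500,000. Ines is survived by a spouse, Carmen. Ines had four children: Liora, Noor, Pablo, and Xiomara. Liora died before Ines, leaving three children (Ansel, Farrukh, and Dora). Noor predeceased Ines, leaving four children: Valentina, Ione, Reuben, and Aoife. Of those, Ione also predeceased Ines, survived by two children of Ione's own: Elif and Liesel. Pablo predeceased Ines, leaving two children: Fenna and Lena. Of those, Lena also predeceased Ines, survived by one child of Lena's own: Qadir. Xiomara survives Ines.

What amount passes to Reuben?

Carmen takes two-fifths of $7,500,000 = $3,000,000. The remaining $4,500,000 passes to the descendants.
The descendants' portion ($4,500,000) is divided at the children's generation into 4 shares of $1,125,000. Xiomara takes $1,125,000. The 3 shares of the deceased (Liora, Noor, and Pablo) are combined into a pool of $3,375,000.
That pool ($3,375,000) is divided at the grandchildren's generation into 9 shares of $375,000. Ansel, Farrukh, Dora, Valentina, Reuben, Aoife, and Fenna each take $375,000. The 2 shares of the deceased (Ione and Lena) are combined into a pool of $750,000.
That pool ($750,000) is divided at the great-grandchildren's generation equally among Elif, Liesel, and Qadir: $250,000 each.

Reuben receives $375,000.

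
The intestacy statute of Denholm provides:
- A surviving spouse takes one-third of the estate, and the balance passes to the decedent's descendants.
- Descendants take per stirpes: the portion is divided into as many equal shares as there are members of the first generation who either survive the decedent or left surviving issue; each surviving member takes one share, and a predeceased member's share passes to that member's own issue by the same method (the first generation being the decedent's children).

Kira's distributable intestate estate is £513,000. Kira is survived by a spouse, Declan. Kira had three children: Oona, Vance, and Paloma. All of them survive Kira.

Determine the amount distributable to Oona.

Oona receives £114,000.

Declan takes one-third of £513,000 = £171,000. The remaining £342,000 passes to the descendants.
The descendants' portion (£342,000) is divided into 3 shares of £114,000: Oona, Vance, and Paloma each take £114,000.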